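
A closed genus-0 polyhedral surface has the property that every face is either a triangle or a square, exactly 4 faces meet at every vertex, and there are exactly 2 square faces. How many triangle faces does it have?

8

Let x be the number of triangles; then F = 2 + x.
Edge–face incidences: 2E = 4·2 + 3·x = 8 + 3x.
Every vertex has degree 4, so 4V = 2E.
Euler: V − E + F = 2 ⇒ (2E)/4 − E + (2 + x) = 2.
Multiply by 8: 2·(2E) − 4·(2E) + 8·(2 + x) = 16, i.e. 16 + 8x − 2·(8 + 3x) = 16.
Collecting terms: 2x = 16, so x = 8.
Then 2E = 8 + 3·8 = 32, so E = 16, V = 2E/4 = 8, F = 2 + 8 = 10.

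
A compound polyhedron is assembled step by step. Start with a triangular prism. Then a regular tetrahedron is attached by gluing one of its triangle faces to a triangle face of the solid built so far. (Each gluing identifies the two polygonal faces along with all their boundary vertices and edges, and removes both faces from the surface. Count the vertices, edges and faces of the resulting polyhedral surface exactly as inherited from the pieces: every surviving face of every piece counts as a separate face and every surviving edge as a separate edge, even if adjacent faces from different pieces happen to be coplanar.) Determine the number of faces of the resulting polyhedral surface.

A triangular prism: V=6, E=9, F=5.
Attach a regular tetrahedron (V=4, E=6, F=4) along a 3-gon: merge 3 vertices and 3 edges, delete both glued faces → V=7, E=12, F=7.
Check: V − E + F = 7 − 12 + 7 = 2.

7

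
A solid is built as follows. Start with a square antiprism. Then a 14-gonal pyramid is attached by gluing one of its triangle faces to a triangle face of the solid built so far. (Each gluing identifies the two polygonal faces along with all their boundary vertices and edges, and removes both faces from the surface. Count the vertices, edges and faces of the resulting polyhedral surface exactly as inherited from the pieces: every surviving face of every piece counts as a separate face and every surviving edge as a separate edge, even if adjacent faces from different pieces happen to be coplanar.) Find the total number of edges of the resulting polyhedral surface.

41

A square antiprism: V=8, E=16, F=10.
Attach a 14-gonal pyramid (V=15, E=28, F=15) along a 3-gon: merge 3 vertices and 3 edges, delete both glued faces → V=20, E=41, F=23.
Check: V − E + F = 20 − 41 + 23 = 2.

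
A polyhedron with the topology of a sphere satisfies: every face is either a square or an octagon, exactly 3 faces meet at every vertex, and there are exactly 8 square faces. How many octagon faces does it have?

Let x be the number of octagons; then F = 8 + x.
Edge–face incidences: 2E = 4·8 + 8·x = 32 + 8x.
Every vertex has degree 3, so 3V = 2E.
Euler: V − E + F = 2 ⇒ (2E)/3 − E + (8 + x) = 2.
Multiply by 6: 2·(2E) − 3·(2E) + 6·(8 + x) = 12, i.e. 48 + 6x − (32 + 8x) = 12.
Collecting terms: −2x + 16 = 12, so −2x = −4, so x = 2.
Then 2E = 32 + 8·2 = 48, so E = 24, V = 2E/3 = 16, F = 8 + 2 = 10.

2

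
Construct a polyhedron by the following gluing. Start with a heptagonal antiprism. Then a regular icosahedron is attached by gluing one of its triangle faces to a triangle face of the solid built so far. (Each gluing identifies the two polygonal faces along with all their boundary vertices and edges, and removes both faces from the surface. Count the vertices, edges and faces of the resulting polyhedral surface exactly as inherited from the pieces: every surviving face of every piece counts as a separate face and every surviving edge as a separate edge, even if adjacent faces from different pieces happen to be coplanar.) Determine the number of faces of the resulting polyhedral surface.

34

A heptagonal antiprism: V=14, E=28, F=16.
Attach a regular icosahedron (V=12, E=30, F=20) along a 3-gon: merge 3 vertices and 3 edges, delete both glued faces → V=23, E=55, F=34.
Check: V − E + F = 23 − 55 + 34 = 2.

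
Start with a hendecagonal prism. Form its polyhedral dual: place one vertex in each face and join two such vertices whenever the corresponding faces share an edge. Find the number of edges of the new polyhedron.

33

The base solid has V = 22, E = 33, F = 13.
The dual swaps V and F and preserves E: V′ = F = 13, E′ = E = 33, F′ = V = 22.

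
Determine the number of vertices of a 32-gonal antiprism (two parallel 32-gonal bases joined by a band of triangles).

64

An antiprism on an n-gon has two n-gon caps and 2n triangles: V = 2·32 = 64, E = 4·32 = 128, F = 2·32 + 2 = 66.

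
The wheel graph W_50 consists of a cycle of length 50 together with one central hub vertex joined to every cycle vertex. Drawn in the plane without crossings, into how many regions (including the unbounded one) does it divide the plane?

51

W_50 has V = 50 + 1 = 51 vertices and E = 2·50 = 100 edges.
By Euler's formula F = 2 − V + E = 2 − 51 + 100 = 51.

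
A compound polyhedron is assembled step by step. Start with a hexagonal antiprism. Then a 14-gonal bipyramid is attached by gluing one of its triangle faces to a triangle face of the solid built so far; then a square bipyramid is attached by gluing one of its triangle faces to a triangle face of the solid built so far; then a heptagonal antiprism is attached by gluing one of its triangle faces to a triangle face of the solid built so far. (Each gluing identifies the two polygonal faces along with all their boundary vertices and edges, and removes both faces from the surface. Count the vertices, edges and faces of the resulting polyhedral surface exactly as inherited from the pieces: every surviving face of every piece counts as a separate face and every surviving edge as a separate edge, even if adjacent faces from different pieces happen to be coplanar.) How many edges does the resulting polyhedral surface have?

A hexagonal antiprism: V=12, E=24, F=14.
Attach a 14-gonal bipyramid (V=16, E=42, F=28) along a 3-gon: merge 3 vertices and 3 edges, delete both glued faces → V=25, E=63, F=40.
Attach a square bipyramid (V=6, E=12, F=8) along a 3-gon: merge 3 vertices and 3 edges, delete both glued faces → V=28, E=72, F=46.
Attach a heptagonal antiprism (V=14, E=28, F=16) along a 3-gon: merge 3 vertices and 3 edges, delete both glued faces → V=39, E=97, F=60.
Check: V − E + F = 39 − 97 + 60 = 2.

97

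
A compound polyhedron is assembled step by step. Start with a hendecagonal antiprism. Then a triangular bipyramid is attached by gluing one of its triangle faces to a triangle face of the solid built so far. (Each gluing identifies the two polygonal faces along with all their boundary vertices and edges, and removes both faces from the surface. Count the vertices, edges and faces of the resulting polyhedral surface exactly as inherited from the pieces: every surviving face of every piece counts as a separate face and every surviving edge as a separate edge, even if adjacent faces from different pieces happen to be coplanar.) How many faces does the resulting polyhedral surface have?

A hendecagonal antiprism: V=22, E=44, F=24.
Attach a triangular bipyramid (V=5, E=9, F=6) along a 3-gon: merge 3 vertices and 3 edges, delete both glued faces → V=24, E=50, F=28.
Check: V − E + F = 24 − 50 + 28 = 2.

28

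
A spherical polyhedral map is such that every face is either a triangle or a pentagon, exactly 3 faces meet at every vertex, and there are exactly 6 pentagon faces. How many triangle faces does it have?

2

Let x be the number of triangles; then F = 6 + x.
Edge–face incidences: 2E = 5·6 + 3·x = 30 + 3x.
Every vertex has degree 3, so 3V = 2E.
Euler: V − E + F = 2 ⇒ (2E)/3 − E + (6 + x) = 2.
Multiply by 6: 2·(2E) − 3·(2E) + 6·(6 + x) = 12, i.e. 36 + 6x − (30 + 3x) = 12.
Collecting terms: 3x + 6 = 12, so 3x = 6, so x = 2.
Then 2E = 30 + 3·2 = 36, so E = 18, V = 2E/3 = 12, F = 6 + 2 = 8.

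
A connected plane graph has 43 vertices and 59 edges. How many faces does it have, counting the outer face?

Euler's formula for a connected plane graph: V − E + F = 2, so F = 2 − 43 + 59 = 18.

18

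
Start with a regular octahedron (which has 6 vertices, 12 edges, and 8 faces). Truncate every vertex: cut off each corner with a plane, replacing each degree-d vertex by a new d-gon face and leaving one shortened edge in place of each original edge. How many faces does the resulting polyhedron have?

14

Truncation replaces each original edge-end by a new vertex, so V′ = 2E = 24.
Each original edge survives, and each old vertex of degree d contributes d new edges; summing degrees gives Σd = 2E, so E′ = E + 2E = 3E = 36.
Each original face survives and each original vertex becomes one new face: F′ = F + V = 14.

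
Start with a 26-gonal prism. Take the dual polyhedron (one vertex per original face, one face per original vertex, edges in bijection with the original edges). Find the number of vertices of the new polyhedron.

The base solid has V = 52, E = 78, F = 28.
The dual swaps V and F and preserves E: V′ = F = 28, E′ = E = 78, F′ = V = 52.

28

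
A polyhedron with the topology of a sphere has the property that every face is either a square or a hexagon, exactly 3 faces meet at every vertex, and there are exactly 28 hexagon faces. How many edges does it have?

Let x be the number of squares; then F = 28 + x.
Edge–face incidences: 2E = 6·28 + 4·x = 168 + 4x.
Every vertex has degree 3, so 3V = 2E.
Euler: V − E + F = 2 ⇒ (2E)/3 − E + (28 + x) = 2.
Multiply by 6: 2·(2E) − 3·(2E) + 6·(28 + x) = 12, i.e. 168 + 6x − (168 + 4x) = 12.
Collecting terms: 2x = 12, so x = 6.
Then 2E = 168 + 4·6 = 192, so E = 96, V = 2E/3 = 64, F = 28 + 6 = 34.

96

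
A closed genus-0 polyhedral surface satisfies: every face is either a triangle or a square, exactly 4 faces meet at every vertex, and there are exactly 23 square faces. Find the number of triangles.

Let x be the number of triangles; then F = 23 + x.
Edge–face incidences: 2E = 4·23 + 3·x = 92 + 3x.
Every vertex has degree 4, so 4V = 2E.
Euler: V − E + F = 2 ⇒ (2E)/4 − E + (23 + x) = 2.
Multiply by 8: 2·(2E) − 4·(2E) + 8·(23 + x) = 16, i.e. 184 + 8x − 2·(92 + 3x) = 16.
Collecting terms: 2x = 16, so x = 8.
Then 2E = 92 + 3·8 = 116, so E = 58, V = 2E/4 = 29, F = 23 + 8 = 31.

8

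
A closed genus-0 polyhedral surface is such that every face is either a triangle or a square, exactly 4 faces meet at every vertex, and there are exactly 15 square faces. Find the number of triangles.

Let x be the number of triangles; then F = 15 + x.
Edge–face incidences: 2E = 4·15 + 3·x = 60 + 3x.
Every vertex has degree 4, so 4V = 2E.
Euler: V − E + F = 2 ⇒ (2E)/4 − E + (15 + x) = 2.
Multiply by 8: 2·(2E) − 4·(2E) + 8·(15 + x) = 16, i.e. 120 + 8x − 2·(60 + 3x) = 16.
Collecting terms: 2x = 16, so x = 8.
Then 2E = 60 + 3·8 = 84, so E = 42, V = 2E/4 = 21, F = 15 + 8 = 23.

8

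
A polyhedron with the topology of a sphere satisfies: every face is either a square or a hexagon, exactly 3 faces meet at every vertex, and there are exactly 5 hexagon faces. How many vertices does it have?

Let x be the number of squares; then F = 5 + x.
Edge–face incidences: 2E = 6·5 + 4·x = 30 + 4x.
Every vertex has degree 3, so 3V = 2E.
Euler: V − E + F = 2 ⇒ (2E)/3 − E + (5 + x) = 2.
Multiply by 6: 2·(2E) − 3·(2E) + 6·(5 + x) = 12, i.e. 30 + 6x − (30 + 4x) = 12.
Collecting terms: 2x = 12, so x = 6.
Then 2E = 30 + 4·6 = 54, so E = 27, V = 2E/3 = 18, F = 5 + 6 = 11.

18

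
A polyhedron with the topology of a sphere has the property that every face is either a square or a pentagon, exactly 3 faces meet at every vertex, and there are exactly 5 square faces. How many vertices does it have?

Let x be the number of pentagons; then F = 5 + x.
Edge–face incidences: 2E = 4·5 + 5·x = 20 + 5x.
Every vertex has degree 3, so 3V = 2E.
Euler: V − E + F = 2 ⇒ (2E)/3 − E + (5 + x) = 2.
Multiply by 6: 2·(2E) − 3·(2E) + 6·(5 + x) = 12, i.e. 30 + 6x − (20 + 5x) = 12.
Collecting terms: x + 10 = 12, so x = 2.
Then 2E = 20 + 5·2 = 30, so E = 15, V = 2E/3 = 10, F = 5 + 2 = 7.

10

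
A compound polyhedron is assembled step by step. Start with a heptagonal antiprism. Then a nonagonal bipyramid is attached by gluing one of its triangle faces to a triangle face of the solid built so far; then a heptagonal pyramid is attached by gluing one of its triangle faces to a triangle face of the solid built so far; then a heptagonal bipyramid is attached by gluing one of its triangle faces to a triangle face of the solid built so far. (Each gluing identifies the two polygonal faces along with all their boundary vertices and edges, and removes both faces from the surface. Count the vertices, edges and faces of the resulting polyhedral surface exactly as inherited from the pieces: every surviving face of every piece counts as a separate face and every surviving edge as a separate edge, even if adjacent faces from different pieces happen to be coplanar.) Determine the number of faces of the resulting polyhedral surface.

A heptagonal antiprism: V=14, E=28, F=16.
Attach a nonagonal bipyramid (V=11, E=27, F=18) along a 3-gon: merge 3 vertices and 3 edges, delete both glued faces → V=22, E=52, F=32.
Attach a heptagonal pyramid (V=8, E=14, F=8) along a 3-gon: merge 3 vertices and 3 edges, delete both glued faces → V=27, E=63, F=38.
Attach a heptagonal bipyramid (V=9, E=21, F=14) along a 3-gon: merge 3 vertices and 3 edges, delete both glued faces → V=33, E=81, F=50.
Check: V − E + F = 33 − 81 + 50 = 2.

50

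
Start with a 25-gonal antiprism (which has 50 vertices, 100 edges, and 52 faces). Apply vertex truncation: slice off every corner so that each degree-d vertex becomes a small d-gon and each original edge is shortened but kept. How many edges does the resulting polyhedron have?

Truncation replaces each original edge-end by a new vertex, so V′ = 2E = 200.
Each original edge survives, and each old vertex of degree d contributes d new edges; summing degrees gives Σd = 2E, so E′ = E + 2E = 3E = 300.
Each original face survives and each original vertex becomes one new face: F′ = F + V = 102.

300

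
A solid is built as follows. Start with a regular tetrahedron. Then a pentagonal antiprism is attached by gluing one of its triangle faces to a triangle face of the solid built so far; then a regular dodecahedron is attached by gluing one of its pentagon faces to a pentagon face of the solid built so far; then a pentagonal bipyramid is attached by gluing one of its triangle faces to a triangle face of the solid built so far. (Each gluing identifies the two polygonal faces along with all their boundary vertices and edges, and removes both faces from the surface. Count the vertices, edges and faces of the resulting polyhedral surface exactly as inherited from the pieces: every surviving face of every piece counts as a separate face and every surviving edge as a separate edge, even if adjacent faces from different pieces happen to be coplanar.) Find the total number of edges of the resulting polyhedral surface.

A regular tetrahedron: V=4, E=6, F=4.
Attach a pentagonal antiprism (V=10, E=20, F=12) along a 3-gon: merge 3 vertices and 3 edges, delete both glued faces → V=11, E=23, F=14.
Attach a regular dodecahedron (V=20, E=30, F=12) along a 5-gon: merge 5 vertices and 5 edges, delete both glued faces → V=26, E=48, F=24.
Attach a pentagonal bipyramid (V=7, E=15, F=10) along a 3-gon: merge 3 vertices and 3 edges, delete both glued faces → V=30, E=60, F=32.
Check: V − E + F = 30 − 60 + 32 = 2.

60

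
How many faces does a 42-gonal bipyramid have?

A bipyramid over an n-gon has 2n triangular faces and n + 2 vertices: V = 42 + 2 = 44, E = 3·42 = 126, F = 2·42 = 84.

84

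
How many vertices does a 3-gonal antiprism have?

An antiprism on an n-gon has two n-gon caps and 2n triangles: V = 2·3 = 6, E = 4·3 = 12, F = 2·3 + 2 = 8.

6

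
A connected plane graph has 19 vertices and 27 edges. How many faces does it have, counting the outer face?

Euler's formula for a connected plane graph: V − E + F = 2, so F = 2 − 19 + 27 = 10.

10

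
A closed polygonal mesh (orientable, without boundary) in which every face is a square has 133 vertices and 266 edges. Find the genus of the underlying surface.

1

Every face is a square and each edge borders two faces, so 4F = 2·266, giving F = 133.
χ = V − E + F = 133 − 266 + 133 = 0.
For a closed orientable surface χ = 2 − 2g, so g = (2 − (0))/2 = 1.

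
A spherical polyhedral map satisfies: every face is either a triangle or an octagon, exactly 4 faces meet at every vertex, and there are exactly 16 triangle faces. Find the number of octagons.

2

Let x be the number of octagons; then F = 16 + x.
Edge–face incidences: 2E = 3·16 + 8·x = 48 + 8x.
Every vertex has degree 4, so 4V = 2E.
Euler: V − E + F = 2 ⇒ (2E)/4 − E + (16 + x) = 2.
Multiply by 8: 2·(2E) − 4·(2E) + 8·(16 + x) = 16, i.e. 128 + 8x − 2·(48 + 8x) = 16.
Collecting terms: −8x + 32 = 16, so −8x = −16, so x = 2.
Then 2E = 48 + 8·2 = 64, so E = 32, V = 2E/4 = 16, F = 16 + 2 = 18.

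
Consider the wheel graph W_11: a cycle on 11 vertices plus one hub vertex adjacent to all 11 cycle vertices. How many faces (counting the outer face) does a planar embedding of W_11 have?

12

W_11 has V = 11 + 1 = 12 vertices and E = 2·11 = 22 edges.
By Euler's formula F = 2 − V + E = 2 − 12 + 22 = 12.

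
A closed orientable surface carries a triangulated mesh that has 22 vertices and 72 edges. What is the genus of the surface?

2

Every face is a triangle and each edge borders two faces, so 3F = 2·72, giving F = 48.
χ = V − E + F = 22 − 72 + 48 = -2.
For a closed orientable surface χ = 2 − 2g, so g = (2 − (-2))/2 = 2.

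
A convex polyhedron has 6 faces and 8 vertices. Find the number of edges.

12

Here V − E + F = 2.
E = V + F − (2) = 8 + 6 − (2) = 12.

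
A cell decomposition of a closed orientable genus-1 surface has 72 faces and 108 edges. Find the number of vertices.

For a closed orientable surface of genus 1, χ = 2 − 2·1 = 0.
V = 0 + E − F = 0 + 108 − 72 = 36.

36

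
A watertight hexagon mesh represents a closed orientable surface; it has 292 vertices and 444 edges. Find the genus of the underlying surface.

3

Every face is a hexagon and each edge borders two faces, so 6F = 2·444, giving F = 148.
χ = V − E + F = 292 − 444 + 148 = -4.
For a closed orientable surface χ = 2 − 2g, so g = (2 − (-4))/2 = 3.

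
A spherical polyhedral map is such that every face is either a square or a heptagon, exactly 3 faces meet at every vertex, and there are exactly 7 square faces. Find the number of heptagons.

2

Let x be the number of heptagons; then F = 7 + x.
Edge–face incidences: 2E = 4·7 + 7·x = 28 + 7x.
Every vertex has degree 3, so 3V = 2E.
Euler: V − E + F = 2 ⇒ (2E)/3 − E + (7 + x) = 2.
Multiply by 6: 2·(2E) − 3·(2E) + 6·(7 + x) = 12, i.e. 42 + 6x − (28 + 7x) = 12.
Collecting terms: −x + 14 = 12, so −x = −2, so x = 2.
Then 2E = 28 + 7·2 = 42, so E = 21, V = 2E/3 = 14, F = 7 + 2 = 9.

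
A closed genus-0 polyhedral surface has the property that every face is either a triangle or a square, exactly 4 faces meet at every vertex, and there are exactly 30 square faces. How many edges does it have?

72

Let x be the number of triangles; then F = 30 + x.
Edge–face incidences: 2E = 4·30 + 3·x = 120 + 3x.
Every vertex has degree 4, so 4V = 2E.
Euler: V − E + F = 2 ⇒ (2E)/4 − E + (30 + x) = 2.
Multiply by 8: 2·(2E) − 4·(2E) + 8·(30 + x) = 16, i.e. 240 + 8x − 2·(120 + 3x) = 16.
Collecting terms: 2x = 16, so x = 8.
Then 2E = 120 + 3·8 = 144, so E = 72, V = 2E/4 = 36, F = 30 + 8 = 38.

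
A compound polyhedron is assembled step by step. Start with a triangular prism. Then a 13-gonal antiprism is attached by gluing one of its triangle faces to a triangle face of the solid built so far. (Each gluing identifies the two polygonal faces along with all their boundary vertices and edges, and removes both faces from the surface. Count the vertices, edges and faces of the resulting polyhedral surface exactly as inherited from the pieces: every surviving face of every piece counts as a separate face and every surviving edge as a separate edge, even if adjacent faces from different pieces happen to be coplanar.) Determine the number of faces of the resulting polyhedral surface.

A triangular prism: V=6, E=9, F=5.
Attach a 13-gonal antiprism (V=26, E=52, F=28) along a 3-gon: merge 3 vertices and 3 edges, delete both glued faces → V=29, E=58, F=31.
Check: V − E + F = 29 − 58 + 31 = 2.

31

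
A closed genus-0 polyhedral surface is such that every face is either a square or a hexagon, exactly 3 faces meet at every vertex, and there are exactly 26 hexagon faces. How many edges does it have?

Let x be the number of squares; then F = 26 + x.
Edge–face incidences: 2E = 6·26 + 4·x = 156 + 4x.
Every vertex has degree 3, so 3V = 2E.
Euler: V − E + F = 2 ⇒ (2E)/3 − E + (26 + x) = 2.
Multiply by 6: 2·(2E) − 3·(2E) + 6·(26 + x) = 12, i.e. 156 + 6x − (156 + 4x) = 12.
Collecting terms: 2x = 12, so x = 6.
Then 2E = 156 + 4·6 = 180, so E = 90, V = 2E/3 = 60, F = 26 + 6 = 32.

90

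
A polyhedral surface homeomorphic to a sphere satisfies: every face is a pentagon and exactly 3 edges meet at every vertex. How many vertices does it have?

Each face has 5 edges and each edge borders two faces, so 2E = 5F.
Each vertex has degree 3, so 3V = 2E and hence V = 5F/3.
Euler: V − E + F = 2 ⇒ (5F/3) − (5F/2) + F = 2.
Multiply by 6: (10 − 15 + 6)F = 12, i.e. 1F = 12.
So F = 12, E = 5·12/2 = 30, V = 5·12/3 = 20.

20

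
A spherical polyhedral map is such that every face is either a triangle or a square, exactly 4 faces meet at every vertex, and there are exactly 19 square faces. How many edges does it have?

50

Let x be the number of triangles; then F = 19 + x.
Edge–face incidences: 2E = 4·19 + 3·x = 76 + 3x.
Every vertex has degree 4, so 4V = 2E.
Euler: V − E + F = 2 ⇒ (2E)/4 − E + (19 + x) = 2.
Multiply by 8: 2·(2E) − 4·(2E) + 8·(19 + x) = 16, i.e. 152 + 8x − 2·(76 + 3x) = 16.
Collecting terms: 2x = 16, so x = 8.
Then 2E = 76 + 3·8 = 100, so E = 50, V = 2E/4 = 25, F = 19 + 8 = 27.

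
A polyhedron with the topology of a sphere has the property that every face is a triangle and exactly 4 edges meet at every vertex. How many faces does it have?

8

Each face has 3 edges and each edge borders two faces, so 2E = 3F.
Each vertex has degree 4, so 4V = 2E and hence V = 3F/4.
Euler: V − E + F = 2 ⇒ (3F/4) − (3F/2) + F = 2.
Multiply by 8: (6 − 12 + 8)F = 16, i.e. 2F = 16.
So F = 8, E = 3·8/2 = 12, V = 3·8/4 = 6.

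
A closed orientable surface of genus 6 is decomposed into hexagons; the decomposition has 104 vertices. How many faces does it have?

57

χ = 2 − 2·6 = -10, and every face is a hexagon so 6F = 2E.
V − E + F = -10 with E = 6F/2 gives 104 − (6/2 − 1)·F = -10, so F = 57 and E = 171.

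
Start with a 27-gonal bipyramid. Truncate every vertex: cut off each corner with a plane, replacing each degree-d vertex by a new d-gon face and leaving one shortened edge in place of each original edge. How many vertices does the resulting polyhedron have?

The base solid has V = 29, E = 81, F = 54.
Truncation replaces each original edge-end by a new vertex, so V′ = 2E = 162.
Each original edge survives, and each old vertex of degree d contributes d new edges; summing degrees gives Σd = 2E, so E′ = E + 2E = 3E = 243.
Each original face survives and each original vertex becomes one new face: F′ = F + V = 83.

162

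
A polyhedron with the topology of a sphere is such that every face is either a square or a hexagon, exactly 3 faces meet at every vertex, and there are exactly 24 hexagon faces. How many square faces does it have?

6

Let x be the number of squares; then F = 24 + x.
Edge–face incidences: 2E = 6·24 + 4·x = 144 + 4x.
Every vertex has degree 3, so 3V = 2E.
Euler: V − E + F = 2 ⇒ (2E)/3 − E + (24 + x) = 2.
Multiply by 6: 2·(2E) − 3·(2E) + 6·(24 + x) = 12, i.e. 144 + 6x − (144 + 4x) = 12.
Collecting terms: 2x = 12, so x = 6.
Then 2E = 144 + 4·6 = 168, so E = 84, V = 2E/3 = 56, F = 24 + 6 = 30.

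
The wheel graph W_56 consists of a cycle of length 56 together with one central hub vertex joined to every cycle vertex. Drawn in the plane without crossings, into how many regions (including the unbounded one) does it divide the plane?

W_56 has V = 56 + 1 = 57 vertices and E = 2·56 = 112 edges.
By Euler's formula F = 2 − V + E = 2 − 57 + 112 = 57.

57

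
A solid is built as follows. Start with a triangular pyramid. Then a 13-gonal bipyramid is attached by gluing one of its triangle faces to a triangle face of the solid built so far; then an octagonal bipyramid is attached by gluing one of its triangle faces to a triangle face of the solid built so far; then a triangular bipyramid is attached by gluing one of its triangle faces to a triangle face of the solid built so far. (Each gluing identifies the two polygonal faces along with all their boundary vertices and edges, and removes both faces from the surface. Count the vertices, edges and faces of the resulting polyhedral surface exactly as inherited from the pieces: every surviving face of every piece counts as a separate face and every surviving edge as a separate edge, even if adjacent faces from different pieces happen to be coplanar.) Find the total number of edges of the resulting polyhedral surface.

A triangular pyramid: V=4, E=6, F=4.
Attach a 13-gonal bipyramid (V=15, E=39, F=26) along a 3-gon: merge 3 vertices and 3 edges, delete both glued faces → V=16, E=42, F=28.
Attach an octagonal bipyramid (V=10, E=24, F=16) along a 3-gon: merge 3 vertices and 3 edges, delete both glued faces → V=23, E=63, F=42.
Attach a triangular bipyramid (V=5, E=9, F=6) along a 3-gon: merge 3 vertices and 3 edges, delete both glued faces → V=25, E=69, F=46.
Check: V − E + F = 25 − 69 + 46 = 2.

69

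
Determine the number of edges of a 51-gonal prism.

153

A prism on an n-gon has two n-gon bases and n rectangular sides: V = 2·51 = 102, E = 3·51 = 153, F = 51 + 2 = 53.
Check: V − E + F = 102 − 153 + 53 = 2.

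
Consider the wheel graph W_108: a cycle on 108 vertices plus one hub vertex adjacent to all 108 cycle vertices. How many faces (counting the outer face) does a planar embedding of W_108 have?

109

W_108 has V = 108 + 1 = 109 vertices and E = 2·108 = 216 edges.
By Euler's formula F = 2 − V + E = 2 − 109 + 216 = 109.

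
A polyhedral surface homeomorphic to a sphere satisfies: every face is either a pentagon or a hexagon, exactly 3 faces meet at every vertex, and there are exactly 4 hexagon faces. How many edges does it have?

42

Let x be the number of pentagons; then F = 4 + x.
Edge–face incidences: 2E = 6·4 + 5·x = 24 + 5x.
Every vertex has degree 3, so 3V = 2E.
Euler: V − E + F = 2 ⇒ (2E)/3 − E + (4 + x) = 2.
Multiply by 6: 2·(2E) − 3·(2E) + 6·(4 + x) = 12, i.e. 24 + 6x − (24 + 5x) = 12.
Collecting terms: x = 12.
Then 2E = 24 + 5·12 = 84, so E = 42, V = 2E/3 = 28, F = 4 + 12 = 16.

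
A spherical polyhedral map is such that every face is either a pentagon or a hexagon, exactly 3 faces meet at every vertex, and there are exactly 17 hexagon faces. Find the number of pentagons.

Let x be the number of pentagons; then F = 17 + x.
Edge–face incidences: 2E = 6·17 + 5·x = 102 + 5x.
Every vertex has degree 3, so 3V = 2E.
Euler: V − E + F = 2 ⇒ (2E)/3 − E + (17 + x) = 2.
Multiply by 6: 2·(2E) − 3·(2E) + 6·(17 + x) = 12, i.e. 102 + 6x − (102 + 5x) = 12.
Collecting terms: x = 12.
Then 2E = 102 + 5·12 = 162, so E = 81, V = 2E/3 = 54, F = 17 + 12 = 29.

12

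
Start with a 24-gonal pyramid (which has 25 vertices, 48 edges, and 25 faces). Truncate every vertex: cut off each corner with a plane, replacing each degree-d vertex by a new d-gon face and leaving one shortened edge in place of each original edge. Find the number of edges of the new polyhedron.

Truncation replaces each original edge-end by a new vertex, so V′ = 2E = 96.
Each original edge survives, and each old vertex of degree d contributes d new edges; summing degrees gives Σd = 2E, so E′ = E + 2E = 3E = 144.
Each original face survives and each original vertex becomes one new face: F′ = F + V = 50.

144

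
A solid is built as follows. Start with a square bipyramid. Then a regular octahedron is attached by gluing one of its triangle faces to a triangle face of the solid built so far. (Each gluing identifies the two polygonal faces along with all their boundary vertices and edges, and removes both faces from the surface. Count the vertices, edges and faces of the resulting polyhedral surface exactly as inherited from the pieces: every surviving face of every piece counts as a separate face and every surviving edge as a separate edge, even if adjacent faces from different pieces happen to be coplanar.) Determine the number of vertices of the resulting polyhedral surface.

9

A square bipyramid: V=6, E=12, F=8.
Attach a regular octahedron (V=6, E=12, F=8) along a 3-gon: merge 3 vertices and 3 edges, delete both glued faces → V=9, E=21, F=14.
Check: V − E + F = 9 − 21 + 14 = 2.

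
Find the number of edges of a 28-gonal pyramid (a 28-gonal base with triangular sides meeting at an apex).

56

A pyramid on an n-gon base has one n-gon and n triangles: V = 28 + 1 = 29, E = 2·28 = 56, F = 28 + 1 = 29.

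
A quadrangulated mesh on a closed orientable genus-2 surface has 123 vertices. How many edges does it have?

χ = 2 − 2·2 = -2, and every face is a square so 4F = 2E.
V − E + F = -2 with E = 4F/2 gives 123 − (4/2 − 1)·F = -2, so F = 125 and E = 250.

250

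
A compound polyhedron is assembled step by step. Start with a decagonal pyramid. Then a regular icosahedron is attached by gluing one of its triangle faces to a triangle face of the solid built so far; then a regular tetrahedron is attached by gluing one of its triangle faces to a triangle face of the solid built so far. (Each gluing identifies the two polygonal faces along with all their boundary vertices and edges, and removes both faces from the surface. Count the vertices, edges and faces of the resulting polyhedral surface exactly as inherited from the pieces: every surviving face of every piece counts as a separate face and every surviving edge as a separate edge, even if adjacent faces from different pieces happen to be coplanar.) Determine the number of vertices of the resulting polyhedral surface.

21

A decagonal pyramid: V=11, E=20, F=11.
Attach a regular icosahedron (V=12, E=30, F=20) along a 3-gon: merge 3 vertices and 3 edges, delete both glued faces → V=20, E=47, F=29.
Attach a regular tetrahedron (V=4, E=6, F=4) along a 3-gon: merge 3 vertices and 3 edges, delete both glued faces → V=21, E=50, F=31.
Check: V − E + F = 21 − 50 + 31 = 2.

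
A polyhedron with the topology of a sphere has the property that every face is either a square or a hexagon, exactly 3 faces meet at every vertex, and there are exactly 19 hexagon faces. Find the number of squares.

Let x be the number of squares; then F = 19 + x.
Edge–face incidences: 2E = 6·19 + 4·x = 114 + 4x.
Every vertex has degree 3, so 3V = 2E.
Euler: V − E + F = 2 ⇒ (2E)/3 − E + (19 + x) = 2.
Multiply by 6: 2·(2E) − 3·(2E) + 6·(19 + x) = 12, i.e. 114 + 6x − (114 + 4x) = 12.
Collecting terms: 2x = 12, so x = 6.
Then 2E = 114 + 4·6 = 138, so E = 69, V = 2E/3 = 46, F = 19 + 6 = 25.

6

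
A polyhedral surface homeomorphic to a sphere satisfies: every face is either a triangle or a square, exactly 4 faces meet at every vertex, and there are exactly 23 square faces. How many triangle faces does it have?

8

Let x be the number of triangles; then F = 23 + x.
Edge–face incidences: 2E = 4·23 + 3·x = 92 + 3x.
Every vertex has degree 4, so 4V = 2E.
Euler: V − E + F = 2 ⇒ (2E)/4 − E + (23 + x) = 2.
Multiply by 8: 2·(2E) − 4·(2E) + 8·(23 + x) = 16, i.e. 184 + 8x − 2·(92 + 3x) = 16.
Collecting terms: 2x = 16, so x = 8.
Then 2E = 92 + 3·8 = 116, so E = 58, V = 2E/4 = 29, F = 23 + 8 = 31.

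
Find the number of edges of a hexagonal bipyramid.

A bipyramid over an n-gon has 2n triangular faces and n + 2 vertices: V = 6 + 2 = 8, E = 3·6 = 18, F = 2·6 = 12.
Check: V − E + F = 8 − 18 + 12 = 2.

18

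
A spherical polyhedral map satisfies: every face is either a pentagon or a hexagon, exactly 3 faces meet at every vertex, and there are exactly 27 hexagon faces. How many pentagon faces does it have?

12

Let x be the number of pentagons; then F = 27 + x.
Edge–face incidences: 2E = 6·27 + 5·x = 162 + 5x.
Every vertex has degree 3, so 3V = 2E.
Euler: V − E + F = 2 ⇒ (2E)/3 − E + (27 + x) = 2.
Multiply by 6: 2·(2E) − 3·(2E) + 6·(27 + x) = 12, i.e. 162 + 6x − (162 + 5x) = 12.
Collecting terms: x = 12.
Then 2E = 162 + 5·12 = 222, so E = 111, V = 2E/3 = 74, F = 27 + 12 = 39.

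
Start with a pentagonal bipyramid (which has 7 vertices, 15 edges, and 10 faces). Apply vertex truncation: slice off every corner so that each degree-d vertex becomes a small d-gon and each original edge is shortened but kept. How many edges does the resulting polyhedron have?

Truncation replaces each original edge-end by a new vertex, so V′ = 2E = 30.
Each original edge survives, and each old vertex of degree d contributes d new edges; summing degrees gives Σd = 2E, so E′ = E + 2E = 3E = 45.
Each original face survives and each original vertex becomes one new face: F′ = F + V = 17.

45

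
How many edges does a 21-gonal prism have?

63

A prism on an n-gon has two n-gon bases and n rectangular sides: V = 2·21 = 42, E = 3·21 = 63, F = 21 + 2 = 23.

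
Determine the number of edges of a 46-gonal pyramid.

A pyramid on an n-gon base has one n-gon and n triangles: V = 46 + 1 = 47, E = 2·46 = 92, F = 46 + 1 = 47.

92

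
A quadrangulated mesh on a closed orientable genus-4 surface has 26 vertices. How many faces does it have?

32

χ = 2 − 2·4 = -6, and every face is a square so 4F = 2E.
V − E + F = -6 with E = 4F/2 gives 26 − (4/2 − 1)·F = -6, so F = 32 and E = 64.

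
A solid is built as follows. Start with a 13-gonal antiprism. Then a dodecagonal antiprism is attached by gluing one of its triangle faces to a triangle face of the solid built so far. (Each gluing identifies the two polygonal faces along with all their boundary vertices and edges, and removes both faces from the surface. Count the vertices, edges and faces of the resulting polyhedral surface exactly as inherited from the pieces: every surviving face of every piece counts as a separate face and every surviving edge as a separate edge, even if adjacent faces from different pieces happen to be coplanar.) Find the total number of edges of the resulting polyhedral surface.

A 13-gonal antiprism: V=26, E=52, F=28.
Attach a dodecagonal antiprism (V=24, E=48, F=26) along a 3-gon: merge 3 vertices and 3 edges, delete both glued faces → V=47, E=97, F=52.
Check: V − E + F = 47 − 97 + 52 = 2.

97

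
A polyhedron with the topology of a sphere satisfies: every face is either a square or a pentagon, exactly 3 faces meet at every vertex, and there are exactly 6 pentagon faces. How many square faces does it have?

3

Let x be the number of squares; then F = 6 + x.
Edge–face incidences: 2E = 5·6 + 4·x = 30 + 4x.
Every vertex has degree 3, so 3V = 2E.
Euler: V − E + F = 2 ⇒ (2E)/3 − E + (6 + x) = 2.
Multiply by 6: 2·(2E) − 3·(2E) + 6·(6 + x) = 12, i.e. 36 + 6x − (30 + 4x) = 12.
Collecting terms: 2x + 6 = 12, so 2x = 6, so x = 3.
Then 2E = 30 + 4·3 = 42, so E = 21, V = 2E/3 = 14, F = 6 + 3 = 9.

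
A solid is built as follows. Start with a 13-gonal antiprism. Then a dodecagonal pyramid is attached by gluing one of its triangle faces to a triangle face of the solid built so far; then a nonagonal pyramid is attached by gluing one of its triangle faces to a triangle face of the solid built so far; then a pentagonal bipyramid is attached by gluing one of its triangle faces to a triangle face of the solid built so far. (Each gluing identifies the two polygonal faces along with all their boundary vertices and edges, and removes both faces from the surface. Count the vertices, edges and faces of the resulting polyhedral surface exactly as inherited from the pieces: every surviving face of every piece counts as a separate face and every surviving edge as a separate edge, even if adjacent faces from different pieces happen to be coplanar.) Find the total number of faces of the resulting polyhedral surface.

A 13-gonal antiprism: V=26, E=52, F=28.
Attach a dodecagonal pyramid (V=13, E=24, F=13) along a 3-gon: merge 3 vertices and 3 edges, delete both glued faces → V=36, E=73, F=39.
Attach a nonagonal pyramid (V=10, E=18, F=10) along a 3-gon: merge 3 vertices and 3 edges, delete both glued faces → V=43, E=88, F=47.
Attach a pentagonal bipyramid (V=7, E=15, F=10) along a 3-gon: merge 3 vertices and 3 edges, delete both glued faces → V=47, E=100, F=55.
Check: V − E + F = 47 − 100 + 55 = 2.

55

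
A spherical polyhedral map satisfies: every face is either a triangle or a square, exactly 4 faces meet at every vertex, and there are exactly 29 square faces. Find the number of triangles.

Let x be the number of triangles; then F = 29 + x.
Edge–face incidences: 2E = 4·29 + 3·x = 116 + 3x.
Every vertex has degree 4, so 4V = 2E.
Euler: V − E + F = 2 ⇒ (2E)/4 − E + (29 + x) = 2.
Multiply by 8: 2·(2E) − 4·(2E) + 8·(29 + x) = 16, i.e. 232 + 8x − 2·(116 + 3x) = 16.
Collecting terms: 2x = 16, so x = 8.
Then 2E = 116 + 3·8 = 140, so E = 70, V = 2E/4 = 35, F = 29 + 8 = 37.

8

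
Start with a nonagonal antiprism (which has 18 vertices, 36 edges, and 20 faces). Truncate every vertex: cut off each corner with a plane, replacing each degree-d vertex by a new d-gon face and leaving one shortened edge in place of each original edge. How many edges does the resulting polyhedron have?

108

Truncation replaces each original edge-end by a new vertex, so V′ = 2E = 72.
Each original edge survives, and each old vertex of degree d contributes d new edges; summing degrees gives Σd = 2E, so E′ = E + 2E = 3E = 108.
Each original face survives and each original vertex becomes one new face: F′ = F + V = 38.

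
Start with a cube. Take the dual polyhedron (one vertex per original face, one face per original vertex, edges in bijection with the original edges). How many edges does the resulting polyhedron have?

12

The base solid has V = 8, E = 12, F = 6.
The dual swaps V and F and preserves E: V′ = F = 6, E′ = E = 12, F′ = V = 8.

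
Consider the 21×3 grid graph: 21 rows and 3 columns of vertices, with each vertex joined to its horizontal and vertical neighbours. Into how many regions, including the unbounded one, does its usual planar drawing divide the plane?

The grid has V = 21·3 = 63 vertices and E = 21·2 + 3·20 = 102 edges.
F = 2 − V + E = 2 − 63 + 102 = 41.

41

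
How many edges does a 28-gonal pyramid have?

A pyramid on an n-gon base has one n-gon and n triangles: V = 28 + 1 = 29, E = 2·28 = 56, F = 28 + 1 = 29.

56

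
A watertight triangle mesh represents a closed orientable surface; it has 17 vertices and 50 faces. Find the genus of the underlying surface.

Every face is a triangle, so 2E = 3·50 = 150, giving E = 75.
χ = V − E + F = 17 − 75 + 50 = -8.
For a closed orientable surface χ = 2 − 2g, so g = (2 − (-8))/2 = 5.

5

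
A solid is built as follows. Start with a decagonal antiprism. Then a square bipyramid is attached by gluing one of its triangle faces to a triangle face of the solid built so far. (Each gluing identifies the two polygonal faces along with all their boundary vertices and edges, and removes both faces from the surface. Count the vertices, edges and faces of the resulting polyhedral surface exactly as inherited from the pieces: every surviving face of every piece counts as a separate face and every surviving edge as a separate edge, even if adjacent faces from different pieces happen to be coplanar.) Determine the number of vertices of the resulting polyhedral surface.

A decagonal antiprism: V=20, E=40, F=22.
Attach a square bipyramid (V=6, E=12, F=8) along a 3-gon: merge 3 vertices and 3 edges, delete both glued faces → V=23, E=49, F=28.
Check: V − E + F = 23 − 49 + 28 = 2.

23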